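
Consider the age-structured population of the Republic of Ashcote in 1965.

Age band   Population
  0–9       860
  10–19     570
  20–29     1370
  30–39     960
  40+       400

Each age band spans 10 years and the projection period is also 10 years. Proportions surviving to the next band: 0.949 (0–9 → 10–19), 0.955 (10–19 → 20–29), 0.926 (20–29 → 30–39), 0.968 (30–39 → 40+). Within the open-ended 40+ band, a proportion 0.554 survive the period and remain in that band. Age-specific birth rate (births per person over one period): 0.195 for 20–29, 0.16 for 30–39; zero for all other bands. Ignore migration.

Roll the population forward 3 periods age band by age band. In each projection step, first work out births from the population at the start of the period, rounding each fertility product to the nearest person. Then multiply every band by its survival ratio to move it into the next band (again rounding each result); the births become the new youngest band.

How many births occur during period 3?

233

Call the bands 1 to 5, youngest first.
After projecting period 1:
Births: 1370 × 0.195 = 267  |  960 × 0.16 = 154 ⇒ total 421
Band 2: 860 × 0.949 = 816
Band 3: 570 × 0.955 = 544
Band 4: 1370 × 0.926 = 1269
Band 5: 960 × 0.968 + 400 × 0.554 = 929 + 222 = 1151
→ [421, 816, 544, 1269, 1151]
After projecting period 2:
Births: 544 × 0.195 = 106  |  1269 × 0.16 = 203 ⇒ total 309
Band 2: 421 × 0.949 = 400
Band 3: 816 × 0.955 = 779
Band 4: 544 × 0.926 = 504
Band 5: 1269 × 0.968 + 1151 × 0.554 = 1228 + 638 = 1866
→ [309, 400, 779, 504, 1866]
After projecting period 3:
Births: 779 × 0.195 = 152  |  504 × 0.16 = 81 ⇒ total 233
Band 2: 309 × 0.949 = 293
Band 3: 400 × 0.955 = 382
Band 4: 779 × 0.926 = 721
Band 5: 504 × 0.968 + 1866 × 0.554 = 488 + 1034 = 1522
→ [233, 293, 382, 721, 1522]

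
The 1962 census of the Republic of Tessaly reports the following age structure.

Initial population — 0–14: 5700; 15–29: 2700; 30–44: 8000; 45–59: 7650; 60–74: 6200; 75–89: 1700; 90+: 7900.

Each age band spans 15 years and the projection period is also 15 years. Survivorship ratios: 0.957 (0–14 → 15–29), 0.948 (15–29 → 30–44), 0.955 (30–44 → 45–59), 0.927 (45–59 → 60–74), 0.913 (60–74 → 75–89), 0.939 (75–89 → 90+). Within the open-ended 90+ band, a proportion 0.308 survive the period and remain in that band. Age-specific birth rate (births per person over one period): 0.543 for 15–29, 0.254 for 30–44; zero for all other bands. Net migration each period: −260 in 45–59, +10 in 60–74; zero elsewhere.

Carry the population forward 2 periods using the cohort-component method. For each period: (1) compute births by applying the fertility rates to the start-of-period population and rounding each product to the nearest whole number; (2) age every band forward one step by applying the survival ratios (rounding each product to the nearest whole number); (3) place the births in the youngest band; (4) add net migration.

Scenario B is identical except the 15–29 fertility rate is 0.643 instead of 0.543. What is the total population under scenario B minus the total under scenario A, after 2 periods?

804

— Period 1 —
Births: 2700 × 0.543 = 1466 ; 8000 × 0.254 = 2032 → total 3498
15–29: 5700 × 0.957 = 5455
30–44: 2700 × 0.948 = 2560
45–59: 8000 × 0.955 = 7640
60–74: 7650 × 0.927 = 7092
75–89: 6200 × 0.913 = 5661
90+: 1700 × 0.939 + 7900 × 0.308 = 1596 + 2433 = 4029
Net migration: 45–59 − 260 → 7380; 60–74 + 10 → 7102
Giving 3498 / 5455 / 2560 / 7380 / 7102 / 5661 / 4029.
— Period 2 —
Births: 5455 × 0.543 = 2962 ; 2560 × 0.254 = 650 → total 3612
15–29: 3498 × 0.957 = 3348
30–44: 5455 × 0.948 = 5171
45–59: 2560 × 0.955 = 2445
60–74: 7380 × 0.927 = 6841
75–89: 7102 × 0.913 = 6484
90+: 5661 × 0.939 + 4029 × 0.308 = 5316 + 1241 = 6557
Net migration: 45–59 − 260 → 2185; 60–74 + 10 → 6851
Giving 3612 / 3348 / 5171 / 2185 / 6851 / 6484 / 6557.
Scenario A total after 2 periods: 34208
Scenario B projection —
— Period 1 —
Births: 2700 × 0.643 = 1736 ; 8000 × 0.254 = 2032 → total 3768
15–29: 5700 × 0.957 = 5455
30–44: 2700 × 0.948 = 2560
45–59: 8000 × 0.955 = 7640
60–74: 7650 × 0.927 = 7092
75–89: 6200 × 0.913 = 5661
90+: 1700 × 0.939 + 7900 × 0.308 = 1596 + 2433 = 4029
Net migration: 45–59 − 260 → 7380; 60–74 + 10 → 7102
Giving 3768 / 5455 / 2560 / 7380 / 7102 / 5661 / 4029.
— Period 2 —
Births: 5455 × 0.643 = 3508 ; 2560 × 0.254 = 650 → total 4158
15–29: 3768 × 0.957 = 3606
30–44: 5455 × 0.948 = 5171
45–59: 2560 × 0.955 = 2445
60–74: 7380 × 0.927 = 6841
75–89: 7102 × 0.913 = 6484
90+: 5661 × 0.939 + 4029 × 0.308 = 5316 + 1241 = 6557
Net migration: 45–59 − 260 → 2185; 60–74 + 10 → 6851
Giving 4158 / 3606 / 5171 / 2185 / 6851 / 6484 / 6557.
Scenario B total after 2 periods: 35012
Difference B − A = 35012 − 34208 = 804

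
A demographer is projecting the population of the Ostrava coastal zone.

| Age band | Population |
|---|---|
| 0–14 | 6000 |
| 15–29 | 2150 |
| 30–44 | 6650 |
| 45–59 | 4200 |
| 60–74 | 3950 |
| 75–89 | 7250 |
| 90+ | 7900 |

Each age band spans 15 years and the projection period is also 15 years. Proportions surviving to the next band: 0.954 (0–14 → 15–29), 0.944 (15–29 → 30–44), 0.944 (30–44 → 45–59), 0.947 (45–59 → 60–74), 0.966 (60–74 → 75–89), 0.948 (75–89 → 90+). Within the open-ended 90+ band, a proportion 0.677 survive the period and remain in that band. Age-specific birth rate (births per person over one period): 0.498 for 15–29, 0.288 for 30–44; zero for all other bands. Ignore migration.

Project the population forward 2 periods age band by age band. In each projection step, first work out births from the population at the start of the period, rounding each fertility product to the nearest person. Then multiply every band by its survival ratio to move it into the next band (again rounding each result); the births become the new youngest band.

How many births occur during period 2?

3436

[period 1]
Births: 2150 × 0.498 = 1071 ; 6650 × 0.288 = 1915 → total 2986
15–29: 6000 × 0.954 = 5724
30–44: 2150 × 0.944 = 2030
45–59: 6650 × 0.944 = 6278
60–74: 4200 × 0.947 = 3977
75–89: 3950 × 0.966 = 3816
90+: 7250 × 0.948 + 7900 × 0.677 = 6873 + 5348 = 12221
Population now: 0–14=2986, 15–29=5724, 30–44=2030, 45–59=6278, 60–74=3977, 75–89=3816, 90+=12221
[period 2]
Births: 5724 × 0.498 = 2851 ; 2030 × 0.288 = 585 → total 3436
15–29: 2986 × 0.954 = 2849
30–44: 5724 × 0.944 = 5403
45–59: 2030 × 0.944 = 1916
60–74: 6278 × 0.947 = 5945
75–89: 3977 × 0.966 = 3842
90+: 3816 × 0.948 + 12221 × 0.677 = 3618 + 8274 = 11892
Population now: 0–14=3436, 15–29=2849, 30–44=5403, 45–59=1916, 60–74=5945, 75–89=3842, 90+=11892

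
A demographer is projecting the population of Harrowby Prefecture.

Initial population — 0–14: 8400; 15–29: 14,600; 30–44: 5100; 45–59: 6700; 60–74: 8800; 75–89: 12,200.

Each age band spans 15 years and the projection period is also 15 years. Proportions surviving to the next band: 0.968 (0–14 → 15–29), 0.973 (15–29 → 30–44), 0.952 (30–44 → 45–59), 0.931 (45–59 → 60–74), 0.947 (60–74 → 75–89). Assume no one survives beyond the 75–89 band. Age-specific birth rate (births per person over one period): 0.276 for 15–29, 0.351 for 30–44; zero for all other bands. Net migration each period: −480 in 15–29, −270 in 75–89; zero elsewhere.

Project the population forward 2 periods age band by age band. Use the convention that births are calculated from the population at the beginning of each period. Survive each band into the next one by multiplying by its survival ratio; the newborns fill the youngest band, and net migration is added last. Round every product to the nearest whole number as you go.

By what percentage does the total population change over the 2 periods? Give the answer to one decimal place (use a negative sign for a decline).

Period 1.
Births: 14600 × 0.276 = 4030  |  5100 × 0.351 = 1790 — total 5820
15–29: 8400 × 0.968 = 8131
30–44: 14600 × 0.973 = 14206
45–59: 5100 × 0.952 = 4855
60–74: 6700 × 0.931 = 6238
75–89: 8800 × 0.947 = 8334
Net migration: 15–29 − 480 → 7651; 75–89 − 270 → 8064
→ [5820, 7651, 14206, 4855, 6238, 8064]
Period 2.
Births: 7651 × 0.276 = 2112  |  14206 × 0.351 = 4986 — total 7098
15–29: 5820 × 0.968 = 5634
30–44: 7651 × 0.973 = 7444
45–59: 14206 × 0.952 = 13524
60–74: 4855 × 0.931 = 4520
75–89: 6238 × 0.947 = 5907
Net migration: 15–29 − 480 → 5154; 75–89 − 270 → 5637
→ [7098, 5154, 7444, 13524, 4520, 5637]
Total: 55800 → 43377; change = -12423; percentage change = -22.3%

-22.3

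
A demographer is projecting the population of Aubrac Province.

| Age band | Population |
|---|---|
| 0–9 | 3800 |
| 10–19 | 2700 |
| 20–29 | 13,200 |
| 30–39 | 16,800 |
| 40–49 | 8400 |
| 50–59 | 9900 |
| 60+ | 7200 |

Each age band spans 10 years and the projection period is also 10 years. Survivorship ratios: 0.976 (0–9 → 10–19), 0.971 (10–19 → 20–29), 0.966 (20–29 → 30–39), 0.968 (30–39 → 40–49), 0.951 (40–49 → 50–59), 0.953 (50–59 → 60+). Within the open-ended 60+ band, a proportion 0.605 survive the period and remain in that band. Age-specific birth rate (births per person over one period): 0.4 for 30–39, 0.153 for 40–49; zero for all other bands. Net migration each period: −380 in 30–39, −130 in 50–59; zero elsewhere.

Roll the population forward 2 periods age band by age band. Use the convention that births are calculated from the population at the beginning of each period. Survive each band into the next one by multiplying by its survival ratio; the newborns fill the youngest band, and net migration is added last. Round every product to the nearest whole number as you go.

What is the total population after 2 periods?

After projecting period 1:
Births: 16800 * 0.4 = 6720  |  8400 * 0.153 = 1285 — total 8005
10–19: 3800 * 0.976 = 3709
20–29: 2700 * 0.971 = 2622
30–39: 13200 * 0.966 = 12751
40–49: 16800 * 0.968 = 16262
50–59: 8400 * 0.951 = 7988
60+: 9900 * 0.953 + 7200 * 0.605 = 9435 + 4356 = 13791
Net migration: 30–39 − 380 → 12371; 50–59 − 130 → 7858
Population now: 0–9=8005, 10–19=3709, 20–29=2622, 30–39=12371, 40–49=16262, 50–59=7858, 60+=13791
After projecting period 2:
Births: 12371 * 0.4 = 4948  |  16262 * 0.153 = 2488 — total 7436
10–19: 8005 * 0.976 = 7813
20–29: 3709 * 0.971 = 3601
30–39: 2622 * 0.966 = 2533
40–49: 12371 * 0.968 = 11975
50–59: 16262 * 0.951 = 15465
60+: 7858 * 0.953 + 13791 * 0.605 = 7489 + 8344 = 15833
Net migration: 30–39 − 380 → 2153; 50–59 − 130 → 15335
Population now: 0–9=7436, 10–19=7813, 20–29=3601, 30–39=2153, 40–49=11975, 50–59=15335, 60+=15833
Total after period 2: 7436 + 7813 + 3601 + 2153 + 11975 + 15335 + 15833 = 64146

64146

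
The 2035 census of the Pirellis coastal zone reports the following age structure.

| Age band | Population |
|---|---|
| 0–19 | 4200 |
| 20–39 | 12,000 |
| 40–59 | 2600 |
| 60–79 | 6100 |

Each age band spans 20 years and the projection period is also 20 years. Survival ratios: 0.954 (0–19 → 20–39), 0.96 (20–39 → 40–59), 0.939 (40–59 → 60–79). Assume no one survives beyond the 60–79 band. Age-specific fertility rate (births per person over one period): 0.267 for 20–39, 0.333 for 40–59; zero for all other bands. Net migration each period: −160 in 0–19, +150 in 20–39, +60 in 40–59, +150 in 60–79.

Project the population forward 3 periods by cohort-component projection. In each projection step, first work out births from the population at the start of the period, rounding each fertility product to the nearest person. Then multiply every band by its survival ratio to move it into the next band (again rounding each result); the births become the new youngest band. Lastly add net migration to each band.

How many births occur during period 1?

4070

Numbering the bands 1..4 from youngest to oldest:
— Period 1 —
Births: 12000 × 0.267 = 3204, 2600 × 0.333 = 866 — total 4070
Band 2: 4200 × 0.954 = 4007
Band 3: 12000 × 0.96 = 11520
Band 4: 2600 × 0.939 = 2441
Net migration: Band 1 − 160 → 3910; Band 2 + 150 → 4157; Band 3 + 60 → 11580; Band 4 + 150 → 2591
Giving 3910 / 4157 / 11580 / 2591.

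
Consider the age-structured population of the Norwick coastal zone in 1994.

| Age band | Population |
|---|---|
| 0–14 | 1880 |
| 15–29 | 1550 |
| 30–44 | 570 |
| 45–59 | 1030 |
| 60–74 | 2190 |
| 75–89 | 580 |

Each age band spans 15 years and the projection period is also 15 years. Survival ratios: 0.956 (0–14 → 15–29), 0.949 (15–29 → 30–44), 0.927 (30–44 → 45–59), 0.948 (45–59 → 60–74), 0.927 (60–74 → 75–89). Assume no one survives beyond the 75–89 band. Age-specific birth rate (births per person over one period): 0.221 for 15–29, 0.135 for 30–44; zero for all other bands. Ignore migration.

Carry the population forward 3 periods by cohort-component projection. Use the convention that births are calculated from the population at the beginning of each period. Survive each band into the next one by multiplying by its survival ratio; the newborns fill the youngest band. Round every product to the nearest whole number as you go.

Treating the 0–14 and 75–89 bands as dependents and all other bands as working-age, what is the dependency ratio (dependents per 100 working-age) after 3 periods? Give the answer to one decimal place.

[period 1]
Births: 1550 * 0.221 = 343, 570 * 0.135 = 77 → total 420
15–29: 1880 * 0.956 = 1797
30–44: 1550 * 0.949 = 1471
45–59: 570 * 0.927 = 528
60–74: 1030 * 0.948 = 976
75–89: 2190 * 0.927 = 2030
End of period: [420, 1797, 1471, 528, 976, 2030]
[period 2]
Births: 1797 * 0.221 = 397, 1471 * 0.135 = 199 → total 596
15–29: 420 * 0.956 = 402
30–44: 1797 * 0.949 = 1705
45–59: 1471 * 0.927 = 1364
60–74: 528 * 0.948 = 501
75–89: 976 * 0.927 = 905
End of period: [596, 402, 1705, 1364, 501, 905]
[period 3]
Births: 402 * 0.221 = 89, 1705 * 0.135 = 230 → total 319
15–29: 596 * 0.956 = 570
30–44: 402 * 0.949 = 381
45–59: 1705 * 0.927 = 1581
60–74: 1364 * 0.948 = 1293
75–89: 501 * 0.927 = 464
End of period: [319, 570, 381, 1581, 1293, 464]
Dependents (band 0–14 + band 75–89) = 319 + 464 = 783; working-age = 3825; ratio = 783/3825 × 100 = 20.5

20.5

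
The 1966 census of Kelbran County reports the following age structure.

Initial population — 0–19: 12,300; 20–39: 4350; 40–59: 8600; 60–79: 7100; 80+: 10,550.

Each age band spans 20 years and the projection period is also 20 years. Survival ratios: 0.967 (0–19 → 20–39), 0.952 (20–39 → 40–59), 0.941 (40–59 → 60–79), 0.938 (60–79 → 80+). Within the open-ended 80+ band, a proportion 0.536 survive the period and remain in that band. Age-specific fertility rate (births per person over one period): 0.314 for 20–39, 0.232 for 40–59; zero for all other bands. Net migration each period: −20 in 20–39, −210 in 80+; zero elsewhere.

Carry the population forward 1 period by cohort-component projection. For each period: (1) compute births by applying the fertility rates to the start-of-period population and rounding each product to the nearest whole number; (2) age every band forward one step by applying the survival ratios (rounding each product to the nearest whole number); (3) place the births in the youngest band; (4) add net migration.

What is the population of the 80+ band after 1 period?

12105

Period 1.
Births: 4350 × 0.314 = 1366  |  8600 × 0.232 = 1995 ⇒ total 3361
20–39: 12300 × 0.967 = 11894
40–59: 4350 × 0.952 = 4141
60–79: 8600 × 0.941 = 8093
80+: 7100 × 0.938 + 10550 × 0.536 = 6660 + 5655 = 12315
Net migration: 20–39 − 20 → 11874; 80+ − 210 → 12105
Population now: 0–19=3361, 20–39=11874, 40–59=4141, 60–79=8093, 80+=12105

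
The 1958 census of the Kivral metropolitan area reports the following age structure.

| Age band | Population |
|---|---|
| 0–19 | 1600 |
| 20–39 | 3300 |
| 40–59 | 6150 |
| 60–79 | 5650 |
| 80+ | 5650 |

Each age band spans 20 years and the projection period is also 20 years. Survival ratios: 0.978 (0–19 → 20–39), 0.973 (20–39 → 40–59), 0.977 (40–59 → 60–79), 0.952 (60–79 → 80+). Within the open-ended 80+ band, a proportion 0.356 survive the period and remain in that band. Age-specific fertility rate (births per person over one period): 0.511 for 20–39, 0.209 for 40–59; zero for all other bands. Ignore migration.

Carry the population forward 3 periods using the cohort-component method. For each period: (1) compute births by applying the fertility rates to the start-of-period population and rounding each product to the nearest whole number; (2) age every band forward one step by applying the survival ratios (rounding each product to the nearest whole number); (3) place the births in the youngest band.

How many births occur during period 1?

2971

(Bands numbered youngest = 1 to oldest = 5.)
[period 1]
Births: 3300 × 0.511 = 1686  |  6150 × 0.209 = 1285 ⇒ total 2971
Band 2: 1600 × 0.978 = 1565
Band 3: 3300 × 0.973 = 3211
Band 4: 6150 × 0.977 = 6009
Band 5: 5650 × 0.952 + 5650 × 0.356 = 5379 + 2011 = 7390
→ [2971, 1565, 3211, 6009, 7390]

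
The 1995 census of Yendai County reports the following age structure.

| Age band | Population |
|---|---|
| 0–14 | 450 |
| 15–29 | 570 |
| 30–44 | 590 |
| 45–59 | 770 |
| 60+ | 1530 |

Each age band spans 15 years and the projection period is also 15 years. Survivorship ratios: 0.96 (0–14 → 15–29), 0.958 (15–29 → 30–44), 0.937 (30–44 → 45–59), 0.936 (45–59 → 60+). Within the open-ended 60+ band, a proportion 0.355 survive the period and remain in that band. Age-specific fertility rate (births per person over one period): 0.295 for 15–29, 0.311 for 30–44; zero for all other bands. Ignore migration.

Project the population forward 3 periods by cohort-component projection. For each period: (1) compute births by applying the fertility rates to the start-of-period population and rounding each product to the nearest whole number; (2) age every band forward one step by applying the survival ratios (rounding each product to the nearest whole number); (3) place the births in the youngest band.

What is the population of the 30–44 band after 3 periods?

323

[period 1]
Births: 570 × 0.295 = 168, 590 × 0.311 = 183 ⇒ total 351
15–29: 450 × 0.96 = 432
30–44: 570 × 0.958 = 546
45–59: 590 × 0.937 = 553
60+: 770 × 0.936 + 1530 × 0.355 = 721 + 543 = 1264
→ [351, 432, 546, 553, 1264]
[period 2]
Births: 432 × 0.295 = 127, 546 × 0.311 = 170 ⇒ total 297
15–29: 351 × 0.96 = 337
30–44: 432 × 0.958 = 414
45–59: 546 × 0.937 = 512
60+: 553 × 0.936 + 1264 × 0.355 = 518 + 449 = 967
→ [297, 337, 414, 512, 967]
[period 3]
Births: 337 × 0.295 = 99, 414 × 0.311 = 129 ⇒ total 228
15–29: 297 × 0.96 = 285
30–44: 337 × 0.958 = 323
45–59: 414 × 0.937 = 388
60+: 512 × 0.936 + 967 × 0.355 = 479 + 343 = 822
→ [228, 285, 323, 388, 822]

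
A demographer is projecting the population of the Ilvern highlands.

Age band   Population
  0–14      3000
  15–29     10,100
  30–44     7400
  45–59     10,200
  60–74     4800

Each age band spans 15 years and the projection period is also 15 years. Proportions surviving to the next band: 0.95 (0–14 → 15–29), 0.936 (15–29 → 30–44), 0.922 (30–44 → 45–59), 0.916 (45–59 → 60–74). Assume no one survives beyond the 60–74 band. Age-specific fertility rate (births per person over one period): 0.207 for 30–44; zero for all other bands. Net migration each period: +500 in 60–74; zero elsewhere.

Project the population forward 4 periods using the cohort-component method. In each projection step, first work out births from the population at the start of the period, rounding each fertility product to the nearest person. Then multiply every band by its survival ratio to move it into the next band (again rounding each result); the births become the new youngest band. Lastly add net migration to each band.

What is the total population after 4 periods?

6555

After projecting period 1:
Births: 7400 * 0.207 = 1532
15–29: 3000 * 0.95 = 2850
30–44: 10100 * 0.936 = 9454
45–59: 7400 * 0.922 = 6823
60–74: 10200 * 0.916 = 9343
Net migration: 60–74 + 500 → 9843
Population now: 0–14=1532, 15–29=2850, 30–44=9454, 45–59=6823, 60–74=9843
After projecting period 2:
Births: 9454 * 0.207 = 1957
15–29: 1532 * 0.95 = 1455
30–44: 2850 * 0.936 = 2668
45–59: 9454 * 0.922 = 8717
60–74: 6823 * 0.916 = 6250
Net migration: 60–74 + 500 → 6750
Population now: 0–14=1957, 15–29=1455, 30–44=2668, 45–59=8717, 60–74=6750
After projecting period 3:
Births: 2668 * 0.207 = 552
15–29: 1957 * 0.95 = 1859
30–44: 1455 * 0.936 = 1362
45–59: 2668 * 0.922 = 2460
60–74: 8717 * 0.916 = 7985
Net migration: 60–74 + 500 → 8485
Population now: 0–14=552, 15–29=1859, 30–44=1362, 45–59=2460, 60–74=8485
After projecting period 4:
Births: 1362 * 0.207 = 282
15–29: 552 * 0.95 = 524
30–44: 1859 * 0.936 = 1740
45–59: 1362 * 0.922 = 1256
60–74: 2460 * 0.916 = 2253
Net migration: 60–74 + 500 → 2753
Population now: 0–14=282, 15–29=524, 30–44=1740, 45–59=1256, 60–74=2753
Total after period 4: 282 + 524 + 1740 + 1256 + 2753 = 6555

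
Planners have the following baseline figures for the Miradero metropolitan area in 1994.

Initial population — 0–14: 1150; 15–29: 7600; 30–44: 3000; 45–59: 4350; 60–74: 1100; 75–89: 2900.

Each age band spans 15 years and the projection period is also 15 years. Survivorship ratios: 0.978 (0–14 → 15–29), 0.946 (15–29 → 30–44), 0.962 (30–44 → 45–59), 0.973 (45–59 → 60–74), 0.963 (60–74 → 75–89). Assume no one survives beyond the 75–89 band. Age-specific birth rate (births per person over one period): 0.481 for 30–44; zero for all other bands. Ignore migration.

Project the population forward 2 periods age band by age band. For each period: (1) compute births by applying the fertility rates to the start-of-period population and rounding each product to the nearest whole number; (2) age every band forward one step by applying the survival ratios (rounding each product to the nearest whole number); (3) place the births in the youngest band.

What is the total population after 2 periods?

Period 1:
Births: 3000 * 0.481 = 1443
15–29: 1150 * 0.978 = 1125
30–44: 7600 * 0.946 = 7190
45–59: 3000 * 0.962 = 2886
60–74: 4350 * 0.973 = 4233
75–89: 1100 * 0.963 = 1059
End of period: [1443, 1125, 7190, 2886, 4233, 1059]
Period 2:
Births: 7190 * 0.481 = 3458
15–29: 1443 * 0.978 = 1411
30–44: 1125 * 0.946 = 1064
45–59: 7190 * 0.962 = 6917
60–74: 2886 * 0.973 = 2808
75–89: 4233 * 0.963 = 4076
End of period: [3458, 1411, 1064, 6917, 2808, 4076]
Total after period 2: 3458 + 1411 + 1064 + 6917 + 2808 + 4076 = 19734

19734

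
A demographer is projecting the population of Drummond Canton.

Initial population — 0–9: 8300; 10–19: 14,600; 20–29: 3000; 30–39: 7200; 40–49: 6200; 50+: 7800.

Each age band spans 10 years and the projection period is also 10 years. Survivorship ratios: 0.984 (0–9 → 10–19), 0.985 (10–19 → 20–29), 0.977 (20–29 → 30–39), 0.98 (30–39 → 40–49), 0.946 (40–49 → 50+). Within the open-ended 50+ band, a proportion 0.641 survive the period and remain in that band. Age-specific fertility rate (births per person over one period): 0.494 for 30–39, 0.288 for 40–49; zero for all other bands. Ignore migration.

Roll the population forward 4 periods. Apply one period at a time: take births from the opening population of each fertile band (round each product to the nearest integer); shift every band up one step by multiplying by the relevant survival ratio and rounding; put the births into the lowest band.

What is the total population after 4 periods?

Numbering the bands 1..6 from youngest to oldest:
[period 1]
Births: 7200 * 0.494 = 3557 ; 6200 * 0.288 = 1786 → total 5343
Band 2: 8300 * 0.984 = 8167
Band 3: 14600 * 0.985 = 14381
Band 4: 3000 * 0.977 = 2931
Band 5: 7200 * 0.98 = 7056
Band 6: 6200 * 0.946 + 7800 * 0.641 = 5865 + 5000 = 10865
Giving 5343 / 8167 / 14381 / 2931 / 7056 / 10865.
[period 2]
Births: 2931 * 0.494 = 1448 ; 7056 * 0.288 = 2032 → total 3480
Band 2: 5343 * 0.984 = 5258
Band 3: 8167 * 0.985 = 8044
Band 4: 14381 * 0.977 = 14050
Band 5: 2931 * 0.98 = 2872
Band 6: 7056 * 0.946 + 10865 * 0.641 = 6675 + 6964 = 13639
Giving 3480 / 5258 / 8044 / 14050 / 2872 / 13639.
[period 3]
Births: 14050 * 0.494 = 6941 ; 2872 * 0.288 = 827 → total 7768
Band 2: 3480 * 0.984 = 3424
Band 3: 5258 * 0.985 = 5179
Band 4: 8044 * 0.977 = 7859
Band 5: 14050 * 0.98 = 13769
Band 6: 2872 * 0.946 + 13639 * 0.641 = 2717 + 8743 = 11460
Giving 7768 / 3424 / 5179 / 7859 / 13769 / 11460.
[period 4]
Births: 7859 * 0.494 = 3882 ; 13769 * 0.288 = 3965 → total 7847
Band 2: 7768 * 0.984 = 7644
Band 3: 3424 * 0.985 = 3373
Band 4: 5179 * 0.977 = 5060
Band 5: 7859 * 0.98 = 7702
Band 6: 13769 * 0.946 + 11460 * 0.641 = 13025 + 7346 = 20371
Giving 7847 / 7644 / 3373 / 5060 / 7702 / 20371.
Total after period 4: 7847 + 7644 + 3373 + 5060 + 7702 + 20371 = 51997

51997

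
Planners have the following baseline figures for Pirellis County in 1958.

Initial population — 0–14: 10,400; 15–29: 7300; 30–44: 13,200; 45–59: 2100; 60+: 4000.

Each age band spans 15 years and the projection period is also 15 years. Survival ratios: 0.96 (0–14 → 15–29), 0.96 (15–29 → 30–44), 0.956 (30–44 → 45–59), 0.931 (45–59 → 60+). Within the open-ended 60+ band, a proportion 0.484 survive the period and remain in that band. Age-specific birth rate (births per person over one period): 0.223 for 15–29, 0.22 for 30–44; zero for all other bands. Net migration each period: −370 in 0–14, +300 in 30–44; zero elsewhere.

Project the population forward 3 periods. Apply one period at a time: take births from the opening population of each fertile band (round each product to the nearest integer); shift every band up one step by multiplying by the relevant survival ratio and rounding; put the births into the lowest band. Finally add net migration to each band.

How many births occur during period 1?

4532

After projecting period 1:
Births: 7300 × 0.223 = 1628 ; 13200 × 0.22 = 2904 ⇒ total 4532
15–29: 10400 × 0.96 = 9984
30–44: 7300 × 0.96 = 7008
45–59: 13200 × 0.956 = 12619
60+: 2100 × 0.931 + 4000 × 0.484 = 1955 + 1936 = 3891
Net migration: 0–14 − 370 → 4162; 30–44 + 300 → 7308
Population now: 0–14=4162, 15–29=9984, 30–44=7308, 45–59=12619, 60+=3891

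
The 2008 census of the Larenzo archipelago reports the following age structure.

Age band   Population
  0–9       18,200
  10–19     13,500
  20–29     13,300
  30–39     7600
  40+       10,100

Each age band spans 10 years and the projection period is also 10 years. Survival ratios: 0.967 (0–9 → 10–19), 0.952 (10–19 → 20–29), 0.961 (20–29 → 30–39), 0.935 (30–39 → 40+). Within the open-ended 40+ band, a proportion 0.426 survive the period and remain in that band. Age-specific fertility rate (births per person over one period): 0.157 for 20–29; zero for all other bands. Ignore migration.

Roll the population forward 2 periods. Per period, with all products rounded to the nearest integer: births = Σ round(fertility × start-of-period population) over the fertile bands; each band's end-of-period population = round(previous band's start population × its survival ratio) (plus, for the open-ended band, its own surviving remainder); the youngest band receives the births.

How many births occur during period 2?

Numbering the bands 1..5 from youngest to oldest:
Period 1:
Births: 13300 × 0.157 = 2088
Band 2: 18200 × 0.967 = 17599
Band 3: 13500 × 0.952 = 12852
Band 4: 13300 × 0.961 = 12781
Band 5: 7600 × 0.935 + 10100 × 0.426 = 7106 + 4303 = 11409
Population now: 0–9=2088, 10–19=17599, 20–29=12852, 30–39=12781, 40+=11409
Period 2:
Births: 12852 × 0.157 = 2018
Band 2: 2088 × 0.967 = 2019
Band 3: 17599 × 0.952 = 16754
Band 4: 12852 × 0.961 = 12351
Band 5: 12781 × 0.935 + 11409 × 0.426 = 11950 + 4860 = 16810
Population now: 0–9=2018, 10–19=2019, 20–29=16754, 30–39=12351, 40+=16810

2018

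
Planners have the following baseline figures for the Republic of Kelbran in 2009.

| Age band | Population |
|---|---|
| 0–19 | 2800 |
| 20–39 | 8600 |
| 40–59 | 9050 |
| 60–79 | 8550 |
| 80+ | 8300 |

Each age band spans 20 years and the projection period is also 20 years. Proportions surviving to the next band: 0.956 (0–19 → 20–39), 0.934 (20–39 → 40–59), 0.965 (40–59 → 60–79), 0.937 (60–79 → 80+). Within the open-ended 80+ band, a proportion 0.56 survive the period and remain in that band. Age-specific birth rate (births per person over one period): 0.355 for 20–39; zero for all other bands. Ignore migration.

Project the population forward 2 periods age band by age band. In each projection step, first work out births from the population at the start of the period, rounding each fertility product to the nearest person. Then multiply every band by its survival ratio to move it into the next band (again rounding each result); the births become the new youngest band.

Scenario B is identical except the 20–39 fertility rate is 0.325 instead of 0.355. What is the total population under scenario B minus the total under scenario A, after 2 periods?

Numbering the groups 1..5 from youngest to oldest:
Period 1:
Births: 8600 × 0.355 = 3053
Group 2: 2800 × 0.956 = 2677
Group 3: 8600 × 0.934 = 8032
Group 4: 9050 × 0.965 = 8733
Group 5: 8550 × 0.937 + 8300 × 0.56 = 8011 + 4648 = 12659
End of period: [3053, 2677, 8032, 8733, 12659]
Period 2:
Births: 2677 × 0.355 = 950
Group 2: 3053 × 0.956 = 2919
Group 3: 2677 × 0.934 = 2500
Group 4: 8032 × 0.965 = 7751
Group 5: 8733 × 0.937 + 12659 × 0.56 = 8183 + 7089 = 15272
End of period: [950, 2919, 2500, 7751, 15272]
Scenario A total after 2 periods: 29392
Scenario B projection —
Period 1:
Births: 8600 × 0.325 = 2795
Group 2: 2800 × 0.956 = 2677
Group 3: 8600 × 0.934 = 8032
Group 4: 9050 × 0.965 = 8733
Group 5: 8550 × 0.937 + 8300 × 0.56 = 8011 + 4648 = 12659
End of period: [2795, 2677, 8032, 8733, 12659]
Period 2:
Births: 2677 × 0.325 = 870
Group 2: 2795 × 0.956 = 2672
Group 3: 2677 × 0.934 = 2500
Group 4: 8032 × 0.965 = 7751
Group 5: 8733 × 0.937 + 12659 × 0.56 = 8183 + 7089 = 15272
End of period: [870, 2672, 2500, 7751, 15272]
Scenario B total after 2 periods: 29065
Difference B − A = 29065 − 29392 = -327

-327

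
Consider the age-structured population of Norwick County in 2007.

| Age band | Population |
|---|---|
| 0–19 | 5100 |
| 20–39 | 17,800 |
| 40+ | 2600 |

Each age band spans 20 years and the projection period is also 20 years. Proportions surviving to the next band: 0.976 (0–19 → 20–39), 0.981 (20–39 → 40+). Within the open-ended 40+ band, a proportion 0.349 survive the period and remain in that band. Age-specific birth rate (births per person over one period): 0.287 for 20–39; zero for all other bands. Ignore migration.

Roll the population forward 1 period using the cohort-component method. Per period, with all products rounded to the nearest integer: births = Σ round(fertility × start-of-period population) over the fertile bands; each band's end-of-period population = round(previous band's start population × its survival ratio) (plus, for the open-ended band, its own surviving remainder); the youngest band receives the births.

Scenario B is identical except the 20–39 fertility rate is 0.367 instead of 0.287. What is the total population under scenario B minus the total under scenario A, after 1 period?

1424

After projecting period 1:
Births: 17800 * 0.287 = 5109
20–39: 5100 * 0.976 = 4978
40+: 17800 * 0.981 + 2600 * 0.349 = 17462 + 907 = 18369
End of period: [5109, 4978, 18369]
Scenario A total after 1 period: 28456
Scenario B projection —
After projecting period 1:
Births: 17800 * 0.367 = 6533
20–39: 5100 * 0.976 = 4978
40+: 17800 * 0.981 + 2600 * 0.349 = 17462 + 907 = 18369
End of period: [6533, 4978, 18369]
Scenario B total after 1 period: 29880
Difference B − A = 29880 − 28456 = 1424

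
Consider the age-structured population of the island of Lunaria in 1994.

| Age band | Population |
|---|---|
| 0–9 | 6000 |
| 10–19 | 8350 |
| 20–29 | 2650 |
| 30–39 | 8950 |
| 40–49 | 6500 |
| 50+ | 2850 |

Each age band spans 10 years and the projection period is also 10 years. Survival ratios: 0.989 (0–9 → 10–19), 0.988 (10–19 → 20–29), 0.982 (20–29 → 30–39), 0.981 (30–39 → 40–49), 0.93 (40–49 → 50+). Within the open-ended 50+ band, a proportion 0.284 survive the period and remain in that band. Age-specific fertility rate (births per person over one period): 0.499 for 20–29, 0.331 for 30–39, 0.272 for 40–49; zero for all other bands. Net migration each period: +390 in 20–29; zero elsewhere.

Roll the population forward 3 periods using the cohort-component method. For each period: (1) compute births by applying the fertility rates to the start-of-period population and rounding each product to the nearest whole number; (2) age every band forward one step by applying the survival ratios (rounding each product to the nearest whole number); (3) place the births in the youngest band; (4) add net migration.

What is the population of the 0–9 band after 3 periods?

6622

After projecting period 1:
Births: 2650 × 0.499 = 1322 ; 8950 × 0.331 = 2962 ; 6500 × 0.272 = 1768 — total 6052
10–19: 6000 × 0.989 = 5934
20–29: 8350 × 0.988 = 8250
30–39: 2650 × 0.982 = 2602
40–49: 8950 × 0.981 = 8780
50+: 6500 × 0.93 + 2850 × 0.284 = 6045 + 809 = 6854
Net migration: 20–29 + 390 → 8640
Giving 6052 / 5934 / 8640 / 2602 / 8780 / 6854.
After projecting period 2:
Births: 8640 × 0.499 = 4311 ; 2602 × 0.331 = 861 ; 8780 × 0.272 = 2388 — total 7560
10–19: 6052 × 0.989 = 5985
20–29: 5934 × 0.988 = 5863
30–39: 8640 × 0.982 = 8484
40–49: 2602 × 0.981 = 2553
50+: 8780 × 0.93 + 6854 × 0.284 = 8165 + 1947 = 10112
Net migration: 20–29 + 390 → 6253
Giving 7560 / 5985 / 6253 / 8484 / 2553 / 10112.
After projecting period 3:
Births: 6253 × 0.499 = 3120 ; 8484 × 0.331 = 2808 ; 2553 × 0.272 = 694 — total 6622
10–19: 7560 × 0.989 = 7477
20–29: 5985 × 0.988 = 5913
30–39: 6253 × 0.982 = 6140
40–49: 8484 × 0.981 = 8323
50+: 2553 × 0.93 + 10112 × 0.284 = 2374 + 2872 = 5246
Net migration: 20–29 + 390 → 6303
Giving 6622 / 7477 / 6303 / 6140 / 8323 / 5246.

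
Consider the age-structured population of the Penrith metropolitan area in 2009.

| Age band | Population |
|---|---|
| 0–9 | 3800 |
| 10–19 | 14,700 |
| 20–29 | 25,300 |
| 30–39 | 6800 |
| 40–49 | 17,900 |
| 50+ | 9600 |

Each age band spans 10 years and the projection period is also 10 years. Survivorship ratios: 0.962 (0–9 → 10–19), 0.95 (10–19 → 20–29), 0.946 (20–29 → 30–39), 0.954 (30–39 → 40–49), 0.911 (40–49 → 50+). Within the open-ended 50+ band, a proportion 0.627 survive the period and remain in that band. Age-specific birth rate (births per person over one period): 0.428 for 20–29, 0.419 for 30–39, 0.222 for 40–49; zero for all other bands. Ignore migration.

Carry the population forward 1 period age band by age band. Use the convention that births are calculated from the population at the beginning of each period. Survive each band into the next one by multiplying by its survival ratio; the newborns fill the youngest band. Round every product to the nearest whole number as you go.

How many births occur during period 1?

17651

After projecting period 1:
Births: 25300 × 0.428 = 10828 ; 6800 × 0.419 = 2849 ; 17900 × 0.222 = 3974 → total 17651
10–19: 3800 × 0.962 = 3656
20–29: 14700 × 0.95 = 13965
30–39: 25300 × 0.946 = 23934
40–49: 6800 × 0.954 = 6487
50+: 17900 × 0.911 + 9600 × 0.627 = 16307 + 6019 = 22326
End of period: [17651, 3656, 13965, 23934, 6487, 22326]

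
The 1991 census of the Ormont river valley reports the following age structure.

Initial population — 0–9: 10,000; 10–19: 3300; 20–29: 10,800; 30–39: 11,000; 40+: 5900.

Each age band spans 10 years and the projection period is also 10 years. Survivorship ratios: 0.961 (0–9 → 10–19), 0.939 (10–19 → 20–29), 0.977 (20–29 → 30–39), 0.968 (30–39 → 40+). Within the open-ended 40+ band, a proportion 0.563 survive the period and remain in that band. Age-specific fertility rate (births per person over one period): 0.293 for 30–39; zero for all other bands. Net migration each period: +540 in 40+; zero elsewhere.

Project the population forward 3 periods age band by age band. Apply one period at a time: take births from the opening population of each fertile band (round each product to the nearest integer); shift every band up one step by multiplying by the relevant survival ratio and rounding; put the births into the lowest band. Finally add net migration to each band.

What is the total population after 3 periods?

29707

Period 1:
Births: 11000 × 0.293 = 3223
10–19: 10000 × 0.961 = 9610
20–29: 3300 × 0.939 = 3099
30–39: 10800 × 0.977 = 10552
40+: 11000 × 0.968 + 5900 × 0.563 = 10648 + 3322 = 13970
Net migration: 40+ + 540 → 14510
End of period: [3223, 9610, 3099, 10552, 14510]
Period 2:
Births: 10552 × 0.293 = 3092
10–19: 3223 × 0.961 = 3097
20–29: 9610 × 0.939 = 9024
30–39: 3099 × 0.977 = 3028
40+: 10552 × 0.968 + 14510 × 0.563 = 10214 + 8169 = 18383
Net migration: 40+ + 540 → 18923
End of period: [3092, 3097, 9024, 3028, 18923]
Period 3:
Births: 3028 × 0.293 = 887
10–19: 3092 × 0.961 = 2971
20–29: 3097 × 0.939 = 2908
30–39: 9024 × 0.977 = 8816
40+: 3028 × 0.968 + 18923 × 0.563 = 2931 + 10654 = 13585
Net migration: 40+ + 540 → 14125
End of period: [887, 2971, 2908, 8816, 14125]
Total after period 3: 887 + 2971 + 2908 + 8816 + 14125 = 29707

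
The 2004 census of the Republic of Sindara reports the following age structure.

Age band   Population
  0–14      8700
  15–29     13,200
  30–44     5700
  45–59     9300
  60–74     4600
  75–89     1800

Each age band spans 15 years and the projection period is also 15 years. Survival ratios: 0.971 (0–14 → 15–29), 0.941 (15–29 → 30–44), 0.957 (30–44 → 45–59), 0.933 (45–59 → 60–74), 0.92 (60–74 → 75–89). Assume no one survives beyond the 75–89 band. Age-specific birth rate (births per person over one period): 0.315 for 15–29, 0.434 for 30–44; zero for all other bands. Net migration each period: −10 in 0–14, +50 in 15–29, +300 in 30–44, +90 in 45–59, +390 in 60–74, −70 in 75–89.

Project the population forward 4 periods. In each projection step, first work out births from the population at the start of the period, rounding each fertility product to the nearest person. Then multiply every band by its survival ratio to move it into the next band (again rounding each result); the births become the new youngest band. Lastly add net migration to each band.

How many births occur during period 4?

5297

After projecting period 1:
Births: 13200 × 0.315 = 4158, 5700 × 0.434 = 2474 → 6632
15–29: 8700 × 0.971 = 8448
30–44: 13200 × 0.941 = 12421
45–59: 5700 × 0.957 = 5455
60–74: 9300 × 0.933 = 8677
75–89: 4600 × 0.92 = 4232
Net migration: 0–14 − 10 → 6622; 15–29 + 50 → 8498; 30–44 + 300 → 12721; 45–59 + 90 → 5545; 60–74 + 390 → 9067; 75–89 − 70 → 4162
End of period: [6622, 8498, 12721, 5545, 9067, 4162]
After projecting period 2:
Births: 8498 × 0.315 = 2677, 12721 × 0.434 = 5521 → 8198
15–29: 6622 × 0.971 = 6430
30–44: 8498 × 0.941 = 7997
45–59: 12721 × 0.957 = 12174
60–74: 5545 × 0.933 = 5173
75–89: 9067 × 0.92 = 8342
Net migration: 0–14 − 10 → 8188; 15–29 + 50 → 6480; 30–44 + 300 → 8297; 45–59 + 90 → 12264; 60–74 + 390 → 5563; 75–89 − 70 → 8272
End of period: [8188, 6480, 8297, 12264, 5563, 8272]
After projecting period 3:
Births: 6480 × 0.315 = 2041, 8297 × 0.434 = 3601 → 5642
15–29: 8188 × 0.971 = 7951
30–44: 6480 × 0.941 = 6098
45–59: 8297 × 0.957 = 7940
60–74: 12264 × 0.933 = 11442
75–89: 5563 × 0.92 = 5118
Net migration: 0–14 − 10 → 5632; 15–29 + 50 → 8001; 30–44 + 300 → 6398; 45–59 + 90 → 8030; 60–74 + 390 → 11832; 75–89 − 70 → 5048
End of period: [5632, 8001, 6398, 8030, 11832, 5048]
After projecting period 4:
Births: 8001 × 0.315 = 2520, 6398 × 0.434 = 2777 → 5297
15–29: 5632 × 0.971 = 5469
30–44: 8001 × 0.941 = 7529
45–59: 6398 × 0.957 = 6123
60–74: 8030 × 0.933 = 7492
75–89: 11832 × 0.92 = 10885
Net migration: 0–14 − 10 → 5287; 15–29 + 50 → 5519; 30–44 + 300 → 7829; 45–59 + 90 → 6213; 60–74 + 390 → 7882; 75–89 − 70 → 10815
End of period: [5287, 5519, 7829, 6213, 7882, 10815]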